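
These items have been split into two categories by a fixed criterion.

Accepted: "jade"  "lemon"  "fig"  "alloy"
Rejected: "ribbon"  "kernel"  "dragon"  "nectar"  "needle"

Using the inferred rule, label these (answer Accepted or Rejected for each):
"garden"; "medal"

Rejected, Accepted

The pattern is that an item is 'Accepted' exactly when: length ≤ 5.
"garden": length 6, doesn't match → Rejected.
"medal": length 5, fits → Accepted.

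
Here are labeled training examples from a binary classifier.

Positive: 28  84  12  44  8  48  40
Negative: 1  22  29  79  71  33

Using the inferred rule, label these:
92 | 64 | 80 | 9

Positive, Positive, Positive, Negative

The common property of the 'Positive' items is: multiple of 4. No 'Negative' item has it.
92: 92 = 4·23, meets the rule → Positive.
64: 64 = 4·16, meets the rule → Positive.
80: 80 = 4·20, meets the rule → Positive.
9: 9 = 4·2 + 1, fails the rule → Negative.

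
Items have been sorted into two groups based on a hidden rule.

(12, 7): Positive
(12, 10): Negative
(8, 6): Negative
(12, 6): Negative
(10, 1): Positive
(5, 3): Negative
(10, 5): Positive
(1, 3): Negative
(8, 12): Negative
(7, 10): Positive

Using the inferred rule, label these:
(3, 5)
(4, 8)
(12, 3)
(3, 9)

Negative, Negative, Positive, Negative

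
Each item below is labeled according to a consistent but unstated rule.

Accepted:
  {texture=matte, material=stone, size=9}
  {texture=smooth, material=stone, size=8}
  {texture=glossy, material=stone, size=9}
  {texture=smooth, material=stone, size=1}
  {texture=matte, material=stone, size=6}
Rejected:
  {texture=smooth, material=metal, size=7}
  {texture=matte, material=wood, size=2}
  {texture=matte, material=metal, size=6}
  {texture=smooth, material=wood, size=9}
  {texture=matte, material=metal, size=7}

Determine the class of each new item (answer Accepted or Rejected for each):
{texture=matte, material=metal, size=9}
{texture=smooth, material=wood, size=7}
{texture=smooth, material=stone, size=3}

Rejected, Rejected, Accepted

The pattern is that an item is 'Accepted' exactly when: material is stone.
Rejected: {texture=matte, material=metal, size=9}, since material is metal.
Rejected: {texture=smooth, material=wood, size=7}, since material is wood.
Accepted: {texture=smooth, material=stone, size=3}, since material is stone.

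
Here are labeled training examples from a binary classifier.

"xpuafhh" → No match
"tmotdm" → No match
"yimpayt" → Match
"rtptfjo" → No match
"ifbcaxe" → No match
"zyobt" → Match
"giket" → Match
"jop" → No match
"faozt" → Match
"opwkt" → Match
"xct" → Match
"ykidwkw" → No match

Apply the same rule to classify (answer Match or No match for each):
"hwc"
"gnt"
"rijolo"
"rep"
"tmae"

No match, Match, No match, No match, No match

The classifier is using: ends with 't'.
"hwc": ends with 'c', doesn't match → No match. "gnt": ends with 't', meets the rule → Match. "rijolo": ends with 'o', doesn't match → No match. "rep": ends with 'p', doesn't match → No match. "tmae": ends with 'e', doesn't match → No match.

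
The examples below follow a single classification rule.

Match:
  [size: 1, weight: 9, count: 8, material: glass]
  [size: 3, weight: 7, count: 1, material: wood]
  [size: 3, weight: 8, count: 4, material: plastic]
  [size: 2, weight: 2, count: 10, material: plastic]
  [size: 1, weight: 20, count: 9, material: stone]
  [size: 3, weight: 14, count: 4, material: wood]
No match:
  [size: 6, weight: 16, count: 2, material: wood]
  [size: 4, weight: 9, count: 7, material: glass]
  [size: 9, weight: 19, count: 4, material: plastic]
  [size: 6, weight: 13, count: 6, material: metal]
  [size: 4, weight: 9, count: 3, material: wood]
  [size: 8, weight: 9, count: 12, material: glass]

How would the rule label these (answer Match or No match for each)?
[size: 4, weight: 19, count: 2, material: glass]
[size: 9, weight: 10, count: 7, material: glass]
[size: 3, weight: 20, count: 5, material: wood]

No match, No match, Match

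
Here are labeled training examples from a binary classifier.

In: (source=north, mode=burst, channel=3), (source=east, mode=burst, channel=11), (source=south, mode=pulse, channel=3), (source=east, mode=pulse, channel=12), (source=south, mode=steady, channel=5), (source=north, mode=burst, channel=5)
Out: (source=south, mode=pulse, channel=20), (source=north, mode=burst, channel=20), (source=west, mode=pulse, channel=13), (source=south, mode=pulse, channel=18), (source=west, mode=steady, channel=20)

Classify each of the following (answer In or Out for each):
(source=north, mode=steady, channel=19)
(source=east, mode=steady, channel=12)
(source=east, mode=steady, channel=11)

Out, In, In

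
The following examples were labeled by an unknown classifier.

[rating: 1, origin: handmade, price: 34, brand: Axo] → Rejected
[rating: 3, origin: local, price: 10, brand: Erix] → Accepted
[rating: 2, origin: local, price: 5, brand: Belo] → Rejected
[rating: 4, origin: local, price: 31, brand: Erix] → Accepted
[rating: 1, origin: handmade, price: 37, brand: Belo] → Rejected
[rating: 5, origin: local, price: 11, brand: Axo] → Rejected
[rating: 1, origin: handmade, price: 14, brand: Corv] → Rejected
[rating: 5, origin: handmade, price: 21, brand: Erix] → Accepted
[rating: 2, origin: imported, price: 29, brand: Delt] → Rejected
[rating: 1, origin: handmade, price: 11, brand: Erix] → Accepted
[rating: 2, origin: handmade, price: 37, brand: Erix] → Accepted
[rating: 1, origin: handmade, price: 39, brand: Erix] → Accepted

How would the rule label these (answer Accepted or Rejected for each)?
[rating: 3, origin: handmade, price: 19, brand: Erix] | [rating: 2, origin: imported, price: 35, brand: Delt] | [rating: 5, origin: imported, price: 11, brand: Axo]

Accepted, Rejected, Rejected

One predicate separates the groups cleanly: brand is Erix.
Accepted: [rating: 3, origin: handmade, price: 19, brand: Erix], since brand is Erix. Rejected: [rating: 2, origin: imported, price: 35, brand: Delt], since brand is Delt. Rejected: [rating: 5, origin: imported, price: 11, brand: Axo], since brand is Axo.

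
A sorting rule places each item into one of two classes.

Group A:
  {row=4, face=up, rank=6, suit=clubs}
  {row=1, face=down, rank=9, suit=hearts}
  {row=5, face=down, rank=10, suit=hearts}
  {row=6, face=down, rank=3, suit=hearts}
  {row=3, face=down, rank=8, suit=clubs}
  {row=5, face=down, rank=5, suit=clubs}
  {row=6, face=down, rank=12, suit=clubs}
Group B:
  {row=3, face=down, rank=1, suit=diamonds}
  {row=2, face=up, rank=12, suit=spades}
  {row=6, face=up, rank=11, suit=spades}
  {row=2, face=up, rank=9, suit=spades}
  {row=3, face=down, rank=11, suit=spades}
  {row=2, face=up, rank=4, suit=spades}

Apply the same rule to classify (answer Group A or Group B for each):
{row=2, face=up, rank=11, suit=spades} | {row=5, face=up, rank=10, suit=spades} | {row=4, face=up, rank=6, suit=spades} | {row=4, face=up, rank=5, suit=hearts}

Group B, Group B, Group B, Group A

The simplest hypothesis consistent with all the labels is: suit is hearts OR suit is clubs.
Group B: {row=2, face=up, rank=11, suit=spades}, since suit is spades.
Group B: {row=5, face=up, rank=10, suit=spades}, since suit is spades.
Group B: {row=4, face=up, rank=6, suit=spades}, since suit is spades.
Group A: {row=4, face=up, rank=5, suit=hearts}, since suit is hearts.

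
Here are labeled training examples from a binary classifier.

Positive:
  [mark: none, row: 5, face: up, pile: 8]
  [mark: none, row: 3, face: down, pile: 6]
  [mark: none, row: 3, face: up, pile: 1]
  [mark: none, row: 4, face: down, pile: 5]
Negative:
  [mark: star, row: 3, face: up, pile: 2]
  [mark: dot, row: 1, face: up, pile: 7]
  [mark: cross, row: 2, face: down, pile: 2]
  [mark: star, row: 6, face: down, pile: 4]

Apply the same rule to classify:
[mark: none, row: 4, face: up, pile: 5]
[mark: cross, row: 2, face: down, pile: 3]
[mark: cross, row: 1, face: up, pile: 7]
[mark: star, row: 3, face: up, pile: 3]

One predicate separates the groups cleanly: mark is none.

Positive, Negative, Negative, Negative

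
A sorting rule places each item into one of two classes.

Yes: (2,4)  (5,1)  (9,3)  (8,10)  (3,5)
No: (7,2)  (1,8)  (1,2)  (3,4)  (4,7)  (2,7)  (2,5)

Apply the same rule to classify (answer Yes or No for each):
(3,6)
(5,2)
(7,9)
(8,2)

The classifier is using: sum is even.
(3,6) — 3+6 = 9, hence No. (5,2) — 5+2 = 7, hence No. (7,9) — 7+9 = 16, hence Yes. (8,2) — 8+2 = 10, hence Yes.

No, No, Yes, Yes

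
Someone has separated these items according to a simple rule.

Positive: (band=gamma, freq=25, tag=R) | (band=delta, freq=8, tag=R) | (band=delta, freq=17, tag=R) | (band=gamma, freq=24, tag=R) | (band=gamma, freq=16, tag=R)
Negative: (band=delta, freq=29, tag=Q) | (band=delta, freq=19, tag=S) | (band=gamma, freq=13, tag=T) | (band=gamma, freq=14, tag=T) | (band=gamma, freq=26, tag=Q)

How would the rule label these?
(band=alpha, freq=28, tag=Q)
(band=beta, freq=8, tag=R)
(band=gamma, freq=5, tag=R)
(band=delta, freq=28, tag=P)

Negative, Positive, Positive, Negative

Checking candidate rules against both groups, what survives is: tag is R.
(band=alpha, freq=28, tag=Q) → tag is Q → Negative.
(band=beta, freq=8, tag=R) → tag is R → Positive.
(band=gamma, freq=5, tag=R) → tag is R → Positive.
(band=delta, freq=28, tag=P) → tag is P → Negative.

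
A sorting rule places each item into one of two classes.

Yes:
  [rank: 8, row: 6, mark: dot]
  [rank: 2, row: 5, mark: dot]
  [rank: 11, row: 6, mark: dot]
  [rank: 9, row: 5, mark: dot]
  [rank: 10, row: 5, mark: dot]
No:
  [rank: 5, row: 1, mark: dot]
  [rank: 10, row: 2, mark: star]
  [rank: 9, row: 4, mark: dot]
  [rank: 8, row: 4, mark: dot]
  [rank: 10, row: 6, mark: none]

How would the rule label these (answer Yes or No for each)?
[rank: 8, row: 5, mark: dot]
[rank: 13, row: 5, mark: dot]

Yes, Yes

The classifier is using: mark is dot AND row ≥ 5.
Yes: [rank: 8, row: 5, mark: dot], since mark is dot, row = 5.
Yes: [rank: 13, row: 5, mark: dot], since mark is dot, row = 5.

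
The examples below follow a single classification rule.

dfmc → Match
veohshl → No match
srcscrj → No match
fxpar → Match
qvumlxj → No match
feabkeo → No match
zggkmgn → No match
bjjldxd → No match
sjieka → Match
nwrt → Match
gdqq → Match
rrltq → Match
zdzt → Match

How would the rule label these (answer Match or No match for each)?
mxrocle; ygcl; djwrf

No match, Match, Match

The pattern is that an item is 'Match' exactly when: length ≤ 6.
No match: mxrocle, since length 7.
Match: ygcl, since length 4.
Match: djwrf, since length 5.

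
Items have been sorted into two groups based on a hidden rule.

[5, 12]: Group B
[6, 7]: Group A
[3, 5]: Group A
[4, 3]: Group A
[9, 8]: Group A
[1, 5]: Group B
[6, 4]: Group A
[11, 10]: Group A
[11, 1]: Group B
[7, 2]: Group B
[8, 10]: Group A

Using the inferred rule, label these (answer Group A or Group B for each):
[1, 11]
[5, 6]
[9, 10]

Group B, Group A, Group A

All 'Group A' examples share one property — |first − second| ≤ 2 — and every 'Group B' example lacks it.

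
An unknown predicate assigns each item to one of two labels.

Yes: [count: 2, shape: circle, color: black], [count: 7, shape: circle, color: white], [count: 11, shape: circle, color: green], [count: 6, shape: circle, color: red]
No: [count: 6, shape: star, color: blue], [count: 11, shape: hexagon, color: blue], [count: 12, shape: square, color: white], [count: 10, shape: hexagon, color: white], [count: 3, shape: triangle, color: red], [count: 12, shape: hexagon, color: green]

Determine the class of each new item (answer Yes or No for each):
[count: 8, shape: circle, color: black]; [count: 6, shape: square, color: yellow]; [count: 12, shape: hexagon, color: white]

Yes, No, No

The common property of the 'Yes' items is: shape is circle. No 'No' item has it.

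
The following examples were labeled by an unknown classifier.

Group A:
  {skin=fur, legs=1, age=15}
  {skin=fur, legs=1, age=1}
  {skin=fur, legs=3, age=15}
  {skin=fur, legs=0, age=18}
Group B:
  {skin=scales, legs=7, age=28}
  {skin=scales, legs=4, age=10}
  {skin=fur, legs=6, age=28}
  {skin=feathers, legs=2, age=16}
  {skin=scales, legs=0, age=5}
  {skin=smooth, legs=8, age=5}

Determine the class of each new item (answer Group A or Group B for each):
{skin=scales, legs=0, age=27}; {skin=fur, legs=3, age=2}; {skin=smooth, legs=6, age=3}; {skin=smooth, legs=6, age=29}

The classifier is using: skin is fur AND age ≤ 18.
{skin=scales, legs=0, age=27}: skin is scales, age = 27, fails this test → Group B. {skin=fur, legs=3, age=2}: skin is fur, age = 2, meets the rule → Group A. {skin=smooth, legs=6, age=3}: skin is smooth, age = 3, fails this test → Group B. {skin=smooth, legs=6, age=29}: skin is smooth, age = 29, fails this test → Group B.

Group B, Group A, Group B, Group B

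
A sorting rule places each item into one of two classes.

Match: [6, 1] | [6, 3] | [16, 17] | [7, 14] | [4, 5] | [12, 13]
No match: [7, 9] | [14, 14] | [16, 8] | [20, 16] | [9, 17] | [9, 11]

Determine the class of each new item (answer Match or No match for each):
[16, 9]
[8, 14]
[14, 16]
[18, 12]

Match, No match, No match, No match

'Match' ⟺ sum is odd.
Match: [16, 9], since 16+9 = 25.
No match: [8, 14], since 8+14 = 22.
No match: [14, 16], since 14+16 = 30.
No match: [18, 12], since 18+12 = 30.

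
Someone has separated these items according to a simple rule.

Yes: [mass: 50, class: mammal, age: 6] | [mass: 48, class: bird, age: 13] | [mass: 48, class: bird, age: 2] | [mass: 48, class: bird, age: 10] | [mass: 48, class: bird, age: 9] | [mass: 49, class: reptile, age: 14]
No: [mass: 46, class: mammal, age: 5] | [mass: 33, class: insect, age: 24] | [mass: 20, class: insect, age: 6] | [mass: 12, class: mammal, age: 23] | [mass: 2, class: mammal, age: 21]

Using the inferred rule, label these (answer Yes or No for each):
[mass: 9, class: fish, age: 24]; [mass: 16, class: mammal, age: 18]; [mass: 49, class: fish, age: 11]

Rule: mass ≥ 48. This holds for each 'Yes' example and fails for each 'No' one.
[mass: 9, class: fish, age: 24]: mass = 9 — fails the rule, so No. [mass: 16, class: mammal, age: 18]: mass = 16 — fails the rule, so No. [mass: 49, class: fish, age: 11]: mass = 49 — has this property, so Yes.

No, No, Yes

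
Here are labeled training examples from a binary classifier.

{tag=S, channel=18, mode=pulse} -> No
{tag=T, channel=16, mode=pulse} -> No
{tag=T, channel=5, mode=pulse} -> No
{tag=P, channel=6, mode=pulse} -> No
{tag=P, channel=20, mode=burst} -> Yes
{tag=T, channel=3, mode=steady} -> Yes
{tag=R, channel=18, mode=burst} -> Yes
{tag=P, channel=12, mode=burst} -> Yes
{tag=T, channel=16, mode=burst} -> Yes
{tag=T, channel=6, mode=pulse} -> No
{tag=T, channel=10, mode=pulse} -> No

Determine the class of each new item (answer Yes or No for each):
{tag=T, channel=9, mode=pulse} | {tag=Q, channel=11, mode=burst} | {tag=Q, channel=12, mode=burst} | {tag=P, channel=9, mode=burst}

No, Yes, Yes, Yes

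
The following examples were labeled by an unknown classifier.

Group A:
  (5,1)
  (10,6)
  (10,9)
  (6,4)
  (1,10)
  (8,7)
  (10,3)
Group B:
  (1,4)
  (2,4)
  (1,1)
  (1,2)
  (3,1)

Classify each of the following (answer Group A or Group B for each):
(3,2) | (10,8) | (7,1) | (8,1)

All 'Group A' examples share one property — max ≥ 5 — and every 'Group B' example lacks it.
Group B: (3,2), since max 3. Group A: (10,8), since max 10. Group A: (7,1), since max 7. Group A: (8,1), since max 8.

Group B, Group A, Group A, Group A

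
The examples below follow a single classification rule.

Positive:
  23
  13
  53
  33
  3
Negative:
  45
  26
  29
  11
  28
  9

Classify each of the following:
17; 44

The common property of the 'Positive' items is: ends in digit 3. No 'Negative' item has it.
17 → last digit 7 → Negative. 44 → last digit 4 → Negative.

Negative, Negative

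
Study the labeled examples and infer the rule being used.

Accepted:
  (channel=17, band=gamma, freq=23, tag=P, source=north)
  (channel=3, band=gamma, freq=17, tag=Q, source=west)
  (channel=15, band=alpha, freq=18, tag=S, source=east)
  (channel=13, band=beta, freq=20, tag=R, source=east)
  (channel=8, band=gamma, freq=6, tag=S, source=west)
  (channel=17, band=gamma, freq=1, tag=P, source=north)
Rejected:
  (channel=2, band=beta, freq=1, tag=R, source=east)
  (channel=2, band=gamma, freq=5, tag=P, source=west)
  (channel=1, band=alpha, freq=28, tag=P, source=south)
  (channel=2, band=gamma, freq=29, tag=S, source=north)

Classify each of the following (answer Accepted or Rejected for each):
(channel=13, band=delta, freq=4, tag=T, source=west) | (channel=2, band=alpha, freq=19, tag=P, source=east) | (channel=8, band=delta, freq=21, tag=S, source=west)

Accepted, Rejected, Accepted

The distinguishing property — channel ≥ 3 — holds for all the 'Accepted' cases and none of the 'Rejected' cases.
(channel=13, band=delta, freq=4, tag=T, source=west): Accepted (channel = 13).
(channel=2, band=alpha, freq=19, tag=P, source=east): Rejected (channel = 2).
(channel=8, band=delta, freq=21, tag=S, source=west): Accepted (channel = 8).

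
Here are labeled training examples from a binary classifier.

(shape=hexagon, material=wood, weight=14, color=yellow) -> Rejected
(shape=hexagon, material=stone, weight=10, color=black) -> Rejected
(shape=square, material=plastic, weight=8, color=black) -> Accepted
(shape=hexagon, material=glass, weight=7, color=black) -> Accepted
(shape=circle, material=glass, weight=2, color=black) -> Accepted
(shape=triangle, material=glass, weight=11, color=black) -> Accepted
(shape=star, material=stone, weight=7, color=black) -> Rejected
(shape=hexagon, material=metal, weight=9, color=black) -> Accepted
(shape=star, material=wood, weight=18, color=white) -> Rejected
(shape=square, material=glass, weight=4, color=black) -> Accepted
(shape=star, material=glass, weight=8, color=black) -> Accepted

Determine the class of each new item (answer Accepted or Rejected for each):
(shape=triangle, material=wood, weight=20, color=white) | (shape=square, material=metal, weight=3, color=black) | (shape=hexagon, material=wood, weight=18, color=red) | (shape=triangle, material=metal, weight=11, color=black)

One predicate separates the groups cleanly: color is black AND material is not stone.

Rejected, Accepted, Rejected, Accepted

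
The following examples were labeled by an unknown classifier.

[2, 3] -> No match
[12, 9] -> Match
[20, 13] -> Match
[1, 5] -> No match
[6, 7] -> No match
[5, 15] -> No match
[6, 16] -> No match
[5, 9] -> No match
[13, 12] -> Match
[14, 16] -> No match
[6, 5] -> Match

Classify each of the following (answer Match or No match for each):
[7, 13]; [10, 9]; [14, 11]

A rule that fits every label: first > second — true of each 'Match' example, false of each 'No match' one.
[7, 13]: 7 < 13, fails this test → No match.
[10, 9]: 10 > 9, fits → Match.
[14, 11]: 14 > 11, fits → Match.

No match, Match, Match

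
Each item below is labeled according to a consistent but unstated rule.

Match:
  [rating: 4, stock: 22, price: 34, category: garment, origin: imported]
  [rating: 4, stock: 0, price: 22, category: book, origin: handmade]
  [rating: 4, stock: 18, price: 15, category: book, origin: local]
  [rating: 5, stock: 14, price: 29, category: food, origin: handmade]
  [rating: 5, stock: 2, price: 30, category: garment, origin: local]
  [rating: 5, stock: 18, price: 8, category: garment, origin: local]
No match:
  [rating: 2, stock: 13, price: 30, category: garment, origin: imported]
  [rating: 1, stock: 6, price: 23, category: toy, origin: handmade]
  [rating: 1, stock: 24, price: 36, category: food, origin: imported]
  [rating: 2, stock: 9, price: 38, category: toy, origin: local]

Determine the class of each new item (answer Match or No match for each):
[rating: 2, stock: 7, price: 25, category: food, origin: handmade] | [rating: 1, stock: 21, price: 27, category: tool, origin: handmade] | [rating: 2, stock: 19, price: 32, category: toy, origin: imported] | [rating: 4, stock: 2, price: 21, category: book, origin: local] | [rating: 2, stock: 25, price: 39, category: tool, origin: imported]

The common property of the 'Match' items is: rating ≥ 4. No 'No match' item has it.
[rating: 2, stock: 7, price: 25, category: food, origin: handmade] — rating = 2, hence No match. [rating: 1, stock: 21, price: 27, category: tool, origin: handmade] — rating = 1, hence No match. [rating: 2, stock: 19, price: 32, category: toy, origin: imported] — rating = 2, hence No match. [rating: 4, stock: 2, price: 21, category: book, origin: local] — rating = 4, hence Match. [rating: 2, stock: 25, price: 39, category: tool, origin: imported] — rating = 2, hence No match.

No match, No match, No match, Match, No match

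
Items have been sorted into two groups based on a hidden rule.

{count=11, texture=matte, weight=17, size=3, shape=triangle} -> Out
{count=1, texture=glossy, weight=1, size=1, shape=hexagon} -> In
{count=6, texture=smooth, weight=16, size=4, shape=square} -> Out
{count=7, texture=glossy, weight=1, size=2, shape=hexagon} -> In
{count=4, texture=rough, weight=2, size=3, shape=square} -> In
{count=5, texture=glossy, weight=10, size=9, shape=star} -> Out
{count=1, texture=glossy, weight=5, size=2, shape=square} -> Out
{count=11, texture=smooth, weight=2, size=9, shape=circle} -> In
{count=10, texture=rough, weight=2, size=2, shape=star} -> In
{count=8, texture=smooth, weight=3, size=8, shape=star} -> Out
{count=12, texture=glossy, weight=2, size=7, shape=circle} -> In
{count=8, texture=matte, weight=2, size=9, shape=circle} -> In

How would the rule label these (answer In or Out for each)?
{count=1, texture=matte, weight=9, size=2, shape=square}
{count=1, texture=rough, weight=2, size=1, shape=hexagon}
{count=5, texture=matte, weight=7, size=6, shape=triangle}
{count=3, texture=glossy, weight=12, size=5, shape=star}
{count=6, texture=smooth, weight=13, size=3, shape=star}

Out, In, Out, Out, Out

The simplest hypothesis consistent with all the labels is: weight ≤ 2.
{count=1, texture=matte, weight=9, size=2, shape=square} → weight = 9 → Out.
{count=1, texture=rough, weight=2, size=1, shape=hexagon} → weight = 2 → In.
{count=5, texture=matte, weight=7, size=6, shape=triangle} → weight = 7 → Out.
{count=3, texture=glossy, weight=12, size=5, shape=star} → weight = 12 → Out.
{count=6, texture=smooth, weight=13, size=3, shape=star} → weight = 13 → Out.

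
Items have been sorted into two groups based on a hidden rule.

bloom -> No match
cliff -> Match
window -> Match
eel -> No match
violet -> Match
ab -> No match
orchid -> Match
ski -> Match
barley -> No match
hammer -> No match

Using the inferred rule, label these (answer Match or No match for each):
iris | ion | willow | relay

Match, Match, Match, No match

The common property of the 'Match' items is: contains 'i'. No 'No match' item has it.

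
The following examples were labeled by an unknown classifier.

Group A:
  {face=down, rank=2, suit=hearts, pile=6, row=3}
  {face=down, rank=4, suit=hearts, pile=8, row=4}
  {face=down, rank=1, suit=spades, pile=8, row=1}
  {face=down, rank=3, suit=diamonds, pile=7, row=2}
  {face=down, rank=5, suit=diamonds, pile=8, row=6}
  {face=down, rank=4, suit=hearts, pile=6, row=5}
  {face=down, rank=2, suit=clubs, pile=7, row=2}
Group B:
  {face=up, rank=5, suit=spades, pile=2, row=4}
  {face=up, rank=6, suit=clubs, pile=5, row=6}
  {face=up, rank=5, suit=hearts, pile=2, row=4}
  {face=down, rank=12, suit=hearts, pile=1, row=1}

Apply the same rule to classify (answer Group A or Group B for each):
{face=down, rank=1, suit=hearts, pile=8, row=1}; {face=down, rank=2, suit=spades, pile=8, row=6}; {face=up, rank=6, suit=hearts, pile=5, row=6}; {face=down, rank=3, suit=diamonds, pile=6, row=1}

Group A, Group A, Group B, Group A

The common property of the 'Group A' items is: pile ≥ 6. No 'Group B' item has it.
{face=down, rank=1, suit=hearts, pile=8, row=1}: pile = 8, satisfies this → Group A. {face=down, rank=2, suit=spades, pile=8, row=6}: pile = 8, satisfies this → Group A. {face=up, rank=6, suit=hearts, pile=5, row=6}: pile = 5, lacks this property → Group B. {face=down, rank=3, suit=diamonds, pile=6, row=1}: pile = 6, satisfies this → Group A.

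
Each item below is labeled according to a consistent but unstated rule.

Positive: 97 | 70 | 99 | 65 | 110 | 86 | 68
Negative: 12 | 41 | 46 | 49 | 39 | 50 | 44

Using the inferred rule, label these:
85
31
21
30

Positive, Negative, Negative, Negative

One predicate separates the groups cleanly: at least 65.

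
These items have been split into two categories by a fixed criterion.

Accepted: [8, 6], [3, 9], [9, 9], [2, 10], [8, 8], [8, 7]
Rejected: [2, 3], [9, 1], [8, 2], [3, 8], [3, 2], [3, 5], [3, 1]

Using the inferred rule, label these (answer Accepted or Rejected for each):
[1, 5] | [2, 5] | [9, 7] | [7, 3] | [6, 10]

The classifier is using: sum ≥ 12.

Rejected, Rejected, Accepted, Rejected, Accepted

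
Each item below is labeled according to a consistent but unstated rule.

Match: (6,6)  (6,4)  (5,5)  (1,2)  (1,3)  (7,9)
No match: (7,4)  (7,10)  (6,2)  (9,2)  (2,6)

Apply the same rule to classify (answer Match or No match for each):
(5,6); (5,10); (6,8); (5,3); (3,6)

All 'Match' examples share one property — |first − second| ≤ 2 — and every 'No match' example lacks it.
(5,6) → |5−6| = 1 → Match. (5,10) → |5−10| = 5 → No match. (6,8) → |6−8| = 2 → Match. (5,3) → |5−3| = 2 → Match. (3,6) → |3−6| = 3 → No match.

Match, No match, Match, Match, No match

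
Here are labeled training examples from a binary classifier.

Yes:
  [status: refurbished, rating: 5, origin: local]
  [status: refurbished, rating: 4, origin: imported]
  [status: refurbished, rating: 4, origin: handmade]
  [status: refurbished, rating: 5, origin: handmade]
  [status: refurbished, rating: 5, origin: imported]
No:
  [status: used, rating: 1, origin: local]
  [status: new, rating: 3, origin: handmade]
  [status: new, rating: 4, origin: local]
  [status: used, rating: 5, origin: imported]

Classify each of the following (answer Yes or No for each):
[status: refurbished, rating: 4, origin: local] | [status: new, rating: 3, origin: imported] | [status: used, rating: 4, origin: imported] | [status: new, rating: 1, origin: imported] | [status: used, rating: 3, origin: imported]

The pattern is that an item is 'Yes' exactly when: status is refurbished.
[status: refurbished, rating: 4, origin: local]: status is refurbished — passes, so Yes. [status: new, rating: 3, origin: imported]: status is new — fails this test, so No. [status: used, rating: 4, origin: imported]: status is used — fails this test, so No. [status: new, rating: 1, origin: imported]: status is new — fails this test, so No. [status: used, rating: 3, origin: imported]: status is used — fails this test, so No.

Yes, No, No, No, No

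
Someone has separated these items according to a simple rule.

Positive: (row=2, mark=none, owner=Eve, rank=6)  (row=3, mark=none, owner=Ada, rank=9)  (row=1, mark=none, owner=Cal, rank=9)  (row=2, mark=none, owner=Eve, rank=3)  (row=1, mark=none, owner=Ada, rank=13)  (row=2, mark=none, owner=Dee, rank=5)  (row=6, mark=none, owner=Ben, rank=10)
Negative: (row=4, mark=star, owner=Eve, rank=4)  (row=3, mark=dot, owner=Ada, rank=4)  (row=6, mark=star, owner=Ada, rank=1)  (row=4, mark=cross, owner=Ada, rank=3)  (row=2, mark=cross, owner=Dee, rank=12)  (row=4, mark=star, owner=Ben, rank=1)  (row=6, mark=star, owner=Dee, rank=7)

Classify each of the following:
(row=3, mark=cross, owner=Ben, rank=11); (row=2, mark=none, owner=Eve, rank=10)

Comparing the two groups points to one rule — mark is none.

Negative, Positive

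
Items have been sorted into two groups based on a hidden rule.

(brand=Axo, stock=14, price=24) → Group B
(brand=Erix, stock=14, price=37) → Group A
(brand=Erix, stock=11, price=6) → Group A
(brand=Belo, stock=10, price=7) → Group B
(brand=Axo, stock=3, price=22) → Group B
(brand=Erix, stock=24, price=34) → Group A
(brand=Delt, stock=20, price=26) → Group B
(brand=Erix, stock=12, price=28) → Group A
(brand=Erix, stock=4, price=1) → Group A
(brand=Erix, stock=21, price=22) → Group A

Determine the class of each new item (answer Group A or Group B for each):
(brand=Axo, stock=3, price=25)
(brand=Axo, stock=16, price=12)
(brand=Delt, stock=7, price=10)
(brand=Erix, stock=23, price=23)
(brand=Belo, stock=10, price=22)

Group B, Group B, Group B, Group A, Group B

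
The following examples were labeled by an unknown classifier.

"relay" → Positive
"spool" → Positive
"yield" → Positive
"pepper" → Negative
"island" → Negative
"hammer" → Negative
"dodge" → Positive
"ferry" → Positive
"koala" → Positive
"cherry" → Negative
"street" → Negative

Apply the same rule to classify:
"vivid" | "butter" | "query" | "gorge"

Positive, Negative, Positive, Positive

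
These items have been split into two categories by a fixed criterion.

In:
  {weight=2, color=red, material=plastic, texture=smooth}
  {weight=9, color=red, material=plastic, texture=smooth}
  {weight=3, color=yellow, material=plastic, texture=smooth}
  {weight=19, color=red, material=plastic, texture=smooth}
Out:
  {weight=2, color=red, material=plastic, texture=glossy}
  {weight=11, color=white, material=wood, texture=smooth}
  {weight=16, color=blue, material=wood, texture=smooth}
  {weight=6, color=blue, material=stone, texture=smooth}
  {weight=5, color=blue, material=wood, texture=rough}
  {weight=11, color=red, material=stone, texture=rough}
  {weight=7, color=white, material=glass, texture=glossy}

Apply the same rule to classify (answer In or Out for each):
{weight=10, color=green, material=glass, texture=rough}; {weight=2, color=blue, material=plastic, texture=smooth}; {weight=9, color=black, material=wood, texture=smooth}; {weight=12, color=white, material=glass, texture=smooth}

Out, In, Out, Out

Every 'In' example satisfies: texture is smooth AND material is plastic. None of the 'Out' examples do.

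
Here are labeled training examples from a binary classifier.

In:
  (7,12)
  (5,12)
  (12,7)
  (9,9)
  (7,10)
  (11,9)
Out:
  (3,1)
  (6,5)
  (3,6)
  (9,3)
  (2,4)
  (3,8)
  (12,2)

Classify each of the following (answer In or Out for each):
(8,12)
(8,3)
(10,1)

The rule appears to be: sum ≥ 17.
(8,12) — 8+12 = 20, hence In. (8,3) — 8+3 = 11, hence Out. (10,1) — 10+1 = 11, hence Out.

In, Out, Out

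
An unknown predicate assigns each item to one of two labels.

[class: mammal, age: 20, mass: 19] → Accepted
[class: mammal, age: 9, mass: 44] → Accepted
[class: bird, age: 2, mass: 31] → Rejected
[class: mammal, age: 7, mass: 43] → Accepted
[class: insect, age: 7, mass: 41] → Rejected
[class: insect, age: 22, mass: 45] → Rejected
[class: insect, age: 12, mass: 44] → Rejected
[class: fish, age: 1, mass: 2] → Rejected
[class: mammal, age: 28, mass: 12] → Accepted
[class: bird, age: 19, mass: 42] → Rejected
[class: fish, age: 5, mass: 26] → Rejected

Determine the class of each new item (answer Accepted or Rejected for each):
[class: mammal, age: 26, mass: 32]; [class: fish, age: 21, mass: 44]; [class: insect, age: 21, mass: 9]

Comparing the two groups points to one rule — class is mammal.
[class: mammal, age: 26, mass: 32]: class is mammal — passes, so Accepted.
[class: fish, age: 21, mass: 44]: class is fish — does not fit, so Rejected.
[class: insect, age: 21, mass: 9]: class is insect — does not fit, so Rejected.

Accepted, Rejected, Rejected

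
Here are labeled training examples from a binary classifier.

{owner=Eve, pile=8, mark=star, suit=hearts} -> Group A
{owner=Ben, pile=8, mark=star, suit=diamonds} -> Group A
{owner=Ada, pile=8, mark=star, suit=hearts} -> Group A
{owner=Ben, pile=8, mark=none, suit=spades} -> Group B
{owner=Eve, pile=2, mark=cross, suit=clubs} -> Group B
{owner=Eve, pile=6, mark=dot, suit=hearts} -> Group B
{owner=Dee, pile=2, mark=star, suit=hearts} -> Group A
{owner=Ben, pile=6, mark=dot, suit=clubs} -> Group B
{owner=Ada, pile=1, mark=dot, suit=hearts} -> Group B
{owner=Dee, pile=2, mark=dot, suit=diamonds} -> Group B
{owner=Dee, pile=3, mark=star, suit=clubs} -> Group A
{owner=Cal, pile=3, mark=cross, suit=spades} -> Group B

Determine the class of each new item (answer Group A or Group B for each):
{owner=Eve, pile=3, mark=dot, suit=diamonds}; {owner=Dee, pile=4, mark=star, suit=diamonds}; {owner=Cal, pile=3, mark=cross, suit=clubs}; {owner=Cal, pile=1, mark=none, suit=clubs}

The rule appears to be: mark is star.

Group B, Group A, Group B, Group B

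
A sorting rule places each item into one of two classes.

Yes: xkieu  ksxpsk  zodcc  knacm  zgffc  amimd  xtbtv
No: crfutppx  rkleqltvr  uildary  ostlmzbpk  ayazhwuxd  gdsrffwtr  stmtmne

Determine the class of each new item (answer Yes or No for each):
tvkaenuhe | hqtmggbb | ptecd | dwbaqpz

No, No, Yes, No

A rule that fits every label: length ≤ 6 — true of each 'Yes' example, false of each 'No' one.
tvkaenuhe: length 9, doesn't qualify → No. hqtmggbb: length 8, doesn't qualify → No. ptecd: length 5, satisfies this → Yes. dwbaqpz: length 7, doesn't qualify → No.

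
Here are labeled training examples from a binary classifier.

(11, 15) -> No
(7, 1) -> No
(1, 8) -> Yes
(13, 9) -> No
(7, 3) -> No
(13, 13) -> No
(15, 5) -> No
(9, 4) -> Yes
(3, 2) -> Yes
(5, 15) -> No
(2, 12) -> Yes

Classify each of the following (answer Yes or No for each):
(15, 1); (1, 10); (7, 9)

No, Yes, No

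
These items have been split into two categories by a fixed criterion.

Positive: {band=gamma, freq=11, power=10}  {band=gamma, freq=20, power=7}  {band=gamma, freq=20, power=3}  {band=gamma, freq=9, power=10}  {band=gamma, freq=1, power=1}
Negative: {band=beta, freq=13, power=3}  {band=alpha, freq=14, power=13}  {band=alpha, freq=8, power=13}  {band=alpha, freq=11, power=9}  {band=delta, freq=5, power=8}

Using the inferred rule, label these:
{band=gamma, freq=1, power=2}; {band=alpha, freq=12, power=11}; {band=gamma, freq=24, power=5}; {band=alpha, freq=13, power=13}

Positive, Negative, Positive, Negative

All 'Positive' examples share one property — band is gamma — and every 'Negative' example lacks it.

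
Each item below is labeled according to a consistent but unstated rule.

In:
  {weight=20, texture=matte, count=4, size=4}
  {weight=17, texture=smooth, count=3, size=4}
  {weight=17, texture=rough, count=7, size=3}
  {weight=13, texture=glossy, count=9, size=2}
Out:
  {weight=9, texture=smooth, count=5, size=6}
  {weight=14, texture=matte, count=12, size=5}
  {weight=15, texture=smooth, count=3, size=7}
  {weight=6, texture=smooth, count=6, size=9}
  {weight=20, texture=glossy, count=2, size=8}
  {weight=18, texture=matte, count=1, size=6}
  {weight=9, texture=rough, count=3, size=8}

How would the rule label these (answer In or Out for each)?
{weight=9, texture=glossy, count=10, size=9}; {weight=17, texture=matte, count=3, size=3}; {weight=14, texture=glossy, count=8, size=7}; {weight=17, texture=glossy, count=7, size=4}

The rule appears to be: size ≤ 4.
{weight=9, texture=glossy, count=10, size=9} — size = 9, hence Out.
{weight=17, texture=matte, count=3, size=3} — size = 3, hence In.
{weight=14, texture=glossy, count=8, size=7} — size = 7, hence Out.
{weight=17, texture=glossy, count=7, size=4} — size = 4, hence In.

Out, In, Out, In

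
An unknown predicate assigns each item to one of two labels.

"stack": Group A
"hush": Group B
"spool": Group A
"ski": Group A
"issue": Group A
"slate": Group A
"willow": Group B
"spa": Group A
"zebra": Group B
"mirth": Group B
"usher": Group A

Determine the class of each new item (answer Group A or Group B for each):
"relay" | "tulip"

Group B, Group B

The rule appears to be: odd length AND contains 's'.
"relay" — length 5, no 's', hence Group B. "tulip" — length 5, no 's', hence Group B.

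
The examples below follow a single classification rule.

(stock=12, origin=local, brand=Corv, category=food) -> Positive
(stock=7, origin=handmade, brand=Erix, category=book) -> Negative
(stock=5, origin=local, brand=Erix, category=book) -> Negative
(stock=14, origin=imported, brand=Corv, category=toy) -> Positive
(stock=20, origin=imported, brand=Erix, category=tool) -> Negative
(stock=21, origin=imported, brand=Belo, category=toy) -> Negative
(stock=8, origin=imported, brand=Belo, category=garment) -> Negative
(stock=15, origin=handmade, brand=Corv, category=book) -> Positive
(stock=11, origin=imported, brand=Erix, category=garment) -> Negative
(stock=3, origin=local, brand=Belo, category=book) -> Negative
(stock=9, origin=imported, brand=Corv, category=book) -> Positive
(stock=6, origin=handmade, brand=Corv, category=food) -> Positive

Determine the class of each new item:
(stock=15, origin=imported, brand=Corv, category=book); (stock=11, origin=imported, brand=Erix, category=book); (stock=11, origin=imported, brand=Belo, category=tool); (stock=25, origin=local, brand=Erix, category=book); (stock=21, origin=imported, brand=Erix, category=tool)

Positive, Negative, Negative, Negative, Negative

The distinguishing property — brand is Corv — holds for all the 'Positive' cases and none of the 'Negative' cases.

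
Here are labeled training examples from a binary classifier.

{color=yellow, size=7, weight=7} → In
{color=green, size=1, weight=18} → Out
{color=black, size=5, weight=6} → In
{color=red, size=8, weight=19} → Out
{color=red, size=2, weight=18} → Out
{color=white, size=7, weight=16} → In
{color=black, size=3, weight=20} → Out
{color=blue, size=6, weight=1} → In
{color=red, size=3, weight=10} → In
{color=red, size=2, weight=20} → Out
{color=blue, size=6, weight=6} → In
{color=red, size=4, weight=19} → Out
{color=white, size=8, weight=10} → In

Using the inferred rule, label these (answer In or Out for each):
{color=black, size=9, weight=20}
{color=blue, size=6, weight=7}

Out, In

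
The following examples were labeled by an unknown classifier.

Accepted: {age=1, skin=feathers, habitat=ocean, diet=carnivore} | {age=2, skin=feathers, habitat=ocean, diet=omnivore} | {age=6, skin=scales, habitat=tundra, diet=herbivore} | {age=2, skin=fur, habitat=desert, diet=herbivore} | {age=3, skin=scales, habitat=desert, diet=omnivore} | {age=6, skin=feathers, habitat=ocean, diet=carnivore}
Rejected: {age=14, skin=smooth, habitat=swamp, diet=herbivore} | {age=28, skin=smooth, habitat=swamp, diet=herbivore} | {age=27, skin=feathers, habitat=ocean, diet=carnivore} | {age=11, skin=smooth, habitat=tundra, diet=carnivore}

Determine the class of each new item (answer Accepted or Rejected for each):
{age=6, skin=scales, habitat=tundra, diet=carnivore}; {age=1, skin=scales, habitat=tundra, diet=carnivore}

Accepted, Accepted

Rule: age ≤ 6. This holds for each 'Accepted' example and fails for each 'Rejected' one.
{age=6, skin=scales, habitat=tundra, diet=carnivore}: age = 6 — passes, so Accepted.
{age=1, skin=scales, habitat=tundra, diet=carnivore}: age = 1 — passes, so Accepted.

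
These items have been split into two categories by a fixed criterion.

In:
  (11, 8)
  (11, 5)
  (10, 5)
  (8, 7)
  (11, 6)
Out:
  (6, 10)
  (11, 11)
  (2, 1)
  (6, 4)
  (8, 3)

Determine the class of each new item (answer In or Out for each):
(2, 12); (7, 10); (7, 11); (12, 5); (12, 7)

Out, Out, Out, In, In

The common property of the 'In' items is: first > second AND sum ≥ 15. No 'Out' item has it.
(2, 12): Out (2 < 12, 2+12 = 14). (7, 10): Out (7 < 10, 7+10 = 17). (7, 11): Out (7 < 11, 7+11 = 18). (12, 5): In (12 > 5, 12+5 = 17). (12, 7): In (12 > 7, 12+7 = 19).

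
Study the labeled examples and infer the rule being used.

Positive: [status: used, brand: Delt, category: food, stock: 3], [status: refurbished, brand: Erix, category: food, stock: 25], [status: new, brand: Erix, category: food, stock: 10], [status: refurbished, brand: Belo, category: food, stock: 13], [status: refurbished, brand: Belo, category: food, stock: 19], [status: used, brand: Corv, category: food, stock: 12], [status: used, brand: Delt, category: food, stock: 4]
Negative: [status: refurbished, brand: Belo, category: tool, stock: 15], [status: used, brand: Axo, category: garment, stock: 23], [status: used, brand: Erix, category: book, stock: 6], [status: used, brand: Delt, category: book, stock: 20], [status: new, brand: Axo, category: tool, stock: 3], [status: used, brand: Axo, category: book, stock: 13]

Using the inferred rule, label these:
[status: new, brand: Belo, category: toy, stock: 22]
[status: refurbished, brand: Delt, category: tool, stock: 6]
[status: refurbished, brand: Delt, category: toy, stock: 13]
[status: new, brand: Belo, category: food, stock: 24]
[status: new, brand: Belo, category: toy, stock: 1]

Negative, Negative, Negative, Positive, Negative

'Positive' ⟺ category is food.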